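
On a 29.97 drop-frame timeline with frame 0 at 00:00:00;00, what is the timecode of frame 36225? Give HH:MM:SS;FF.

Ten DF minutes hold 17982 frames, so frame 36225 lies in block 2 (frames 35964–53945) with 261 frames into that block.
The block's first minute is 1800 frames and the rest 1798 each; 261 frames reaches minute 0, so 2 × 18 + 0 × 2 = 36 labels have been skipped so far.
Adding those back, label number 36225 + 36 = 36261 at 30 labels/s is 1208 s + 21 f = 0 h 20 min 8 s frame 21, i.e. 00:20:08;21.

00:20:08;21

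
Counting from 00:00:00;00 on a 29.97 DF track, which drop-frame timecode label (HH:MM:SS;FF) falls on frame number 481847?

Ten DF minutes hold 17982 frames, so frame 481847 lies in block 26 (frames 467532–485513) with 14315 frames into that block.
The block's first minute is 1800 frames and the rest 1798 each; 14315 frames reaches minute 7, so 26 × 18 + 7 × 2 = 482 labels have been skipped so far.
Adding those back, label number 481847 + 482 = 482329 at 30 labels/s is 16077 s + 19 f = 4 h 27 min 57 s frame 19, i.e. 04:27:57;19.

04:27:57;19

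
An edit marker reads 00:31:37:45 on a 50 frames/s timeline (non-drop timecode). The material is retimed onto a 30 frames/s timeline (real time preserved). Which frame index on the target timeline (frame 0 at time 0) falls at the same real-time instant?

frame 56937

Source frame index: (0×3600 + 31×60 + 37) × 50 + 45 = 94895.
Real time: 94895 / (50) = 18979/10 s.
Target frame: (18979/10) × (30) = 56937.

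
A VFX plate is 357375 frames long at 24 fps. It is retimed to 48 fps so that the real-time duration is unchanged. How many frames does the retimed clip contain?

714750 frames

Frames at target rate = 357375 × (48) / (24) = 714750.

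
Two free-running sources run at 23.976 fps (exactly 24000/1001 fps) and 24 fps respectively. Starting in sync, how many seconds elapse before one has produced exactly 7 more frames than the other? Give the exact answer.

The gap grows by |24 − 24000/1001| = 24/1001 frames per second.
Time for a 7-frame gap: 7 ÷ (24/1001) = 7007/24 s.

7007/24 seconds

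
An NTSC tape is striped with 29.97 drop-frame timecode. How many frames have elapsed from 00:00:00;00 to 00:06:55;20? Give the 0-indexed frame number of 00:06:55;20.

Complete 10-minute blocks: 0, each 17982 frames → 0.
Remaining 6 whole minutes in the current block: 1800 + 5 × 1798 = 10790 frames.
Within the current minute: 55 × 30 + 20 − 2 = 1668 (labels ;00/;01 skipped at this minute). Total = 0 + 10790 + 1668 = 12458.

12458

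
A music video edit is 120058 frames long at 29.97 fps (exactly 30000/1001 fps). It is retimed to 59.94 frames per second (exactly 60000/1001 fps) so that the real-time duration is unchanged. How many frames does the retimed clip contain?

240116 frames

Target frames = source frames × (target rate / source rate) = 120058 × (60000/1001)/(30000/1001) = 120058 × 2 = 240116.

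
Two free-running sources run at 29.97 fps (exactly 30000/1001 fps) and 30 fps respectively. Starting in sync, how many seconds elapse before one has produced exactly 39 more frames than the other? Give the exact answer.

The gap grows by |30 − 30000/1001| = 30/1001 frames per second.
Time for a 39-frame gap: 39 ÷ (30/1001) = 1301.3 s.

1301.3 seconds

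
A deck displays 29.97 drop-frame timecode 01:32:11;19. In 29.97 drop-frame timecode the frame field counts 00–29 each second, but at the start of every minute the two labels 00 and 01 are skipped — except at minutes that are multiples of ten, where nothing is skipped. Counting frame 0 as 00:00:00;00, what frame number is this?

As if non-drop at 30 labels/s: (1 × 3600 + 32 × 60 + 11) × 30 + 19 = 165949.
Minute boundaries passed: 92; those not divisible by 10: 92 − 9 = 83; dropped labels = 2 × 83 = 166.
Actual frame index = 165949 − 166 = 165783.

165783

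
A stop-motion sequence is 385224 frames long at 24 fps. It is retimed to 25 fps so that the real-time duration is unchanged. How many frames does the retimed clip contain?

Target frames = source frames × (target rate / source rate) = 385224 × (25)/(24) = 385224 × 25/24 = 401275.

401275 frames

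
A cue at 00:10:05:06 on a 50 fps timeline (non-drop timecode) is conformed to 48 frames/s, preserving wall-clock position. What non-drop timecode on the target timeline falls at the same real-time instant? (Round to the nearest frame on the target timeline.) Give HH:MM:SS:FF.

Source frame index: (0×3600 + 10×60 + 5) × 50 + 6 = 30256.
Real time: 30256 / (50) = 15128/25 s.
Target frame: (15128/25) × (48) = 726144/25 ≈ 29045.760 → 29046.
At 48 labels/s: frame 29046 → 00:10:05:06.

00:10:05:06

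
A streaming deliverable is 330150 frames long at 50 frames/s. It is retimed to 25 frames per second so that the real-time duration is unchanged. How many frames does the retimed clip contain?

Target frames = source frames × (target rate / source rate) = 330150 × (25)/(50) = 330150 × 1/2 = 165075.

165075 frames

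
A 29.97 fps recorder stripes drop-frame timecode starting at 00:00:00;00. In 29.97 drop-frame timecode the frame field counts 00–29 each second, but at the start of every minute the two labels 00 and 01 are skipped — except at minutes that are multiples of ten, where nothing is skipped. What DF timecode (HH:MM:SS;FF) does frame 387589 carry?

03:35:32;17

Each 10-minute DF block holds 10 × 60 × 30 − 9 × 2 = 17982 frames. 387589 ÷ 17982 → 21 full blocks, remainder 9967.
Within the partial block the first minute is 1800 frames and each further minute 1798, so 5 further minute boundaries passed. Total skipped labels = 18 × 21 + 2 × 5 = 388.
Non-drop label index = 387589 + 388 = 387977; at 30 labels/s that is 03:35:32:17, i.e. DF 03:35:32;17.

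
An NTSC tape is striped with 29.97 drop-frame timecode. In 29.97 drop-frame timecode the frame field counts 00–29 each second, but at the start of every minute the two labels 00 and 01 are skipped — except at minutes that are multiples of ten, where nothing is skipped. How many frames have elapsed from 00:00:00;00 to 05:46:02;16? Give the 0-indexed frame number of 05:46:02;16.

622252

Complete 10-minute blocks: 34, each 17982 frames → 611388.
Remaining 6 whole minutes in the current block: 1800 + 5 × 1798 = 10790 frames.
Within the current minute: 2 × 30 + 16 − 2 = 74 (labels ;00/;01 skipped at this minute). Total = 611388 + 10790 + 74 = 622252.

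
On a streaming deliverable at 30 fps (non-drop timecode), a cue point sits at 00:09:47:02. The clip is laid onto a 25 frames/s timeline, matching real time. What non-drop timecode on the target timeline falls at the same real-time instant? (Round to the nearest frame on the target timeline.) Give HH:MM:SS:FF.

Source frame index: (0×3600 + 9×60 + 47) × 30 + 2 = 17612.
Real time: 17612 / (30) = 8806/15 s.
Target frame: (8806/15) × (25) = 44030/3 ≈ 14676.667 → 14677.
At 25 labels/s: frame 14677 → 00:09:47:02.

00:09:47:02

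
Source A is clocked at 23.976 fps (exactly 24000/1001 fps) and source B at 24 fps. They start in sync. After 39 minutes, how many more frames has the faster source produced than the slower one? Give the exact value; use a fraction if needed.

39 min = 2340 s.
A emits 24000/1001 × 2340 = 4320000/77 frames; B emits 24 × 2340 = 56160.
Difference = 4320/77 frames (≈ 56.1039); B is ahead of A.

4320/77 frames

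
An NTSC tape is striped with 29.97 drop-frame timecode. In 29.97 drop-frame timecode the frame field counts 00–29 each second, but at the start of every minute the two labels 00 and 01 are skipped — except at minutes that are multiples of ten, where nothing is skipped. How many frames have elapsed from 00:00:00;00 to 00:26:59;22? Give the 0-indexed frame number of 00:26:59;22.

Complete 10-minute blocks: 2, each 17982 frames → 35964.
Remaining 6 whole minutes in the current block: 1800 + 5 × 1798 = 10790 frames.
Within the current minute: 59 × 30 + 22 − 2 = 1790 (labels ;00/;01 skipped at this minute). Total = 35964 + 10790 + 1790 = 48544.

48544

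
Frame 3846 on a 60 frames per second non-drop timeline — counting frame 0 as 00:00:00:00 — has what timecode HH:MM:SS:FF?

00:01:04:06

3846 ÷ 60 = 64 full seconds, remainder 6 frames.
64 s = 0 h 1 min 4 s.
Timecode: 00:01:04:06.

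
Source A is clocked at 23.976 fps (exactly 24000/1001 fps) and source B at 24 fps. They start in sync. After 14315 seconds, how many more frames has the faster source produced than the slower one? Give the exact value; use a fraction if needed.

49080/143 frames

A emits 24000/1001 × 14315 = 49080000/143 frames; B emits 24 × 14315 = 343560.
Difference = 49080/143 frames (≈ 343.2168); B is ahead of A.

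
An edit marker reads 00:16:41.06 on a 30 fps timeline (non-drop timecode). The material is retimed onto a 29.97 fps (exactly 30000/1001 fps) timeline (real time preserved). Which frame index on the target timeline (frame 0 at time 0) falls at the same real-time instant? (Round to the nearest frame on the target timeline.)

frame 30006

Source frame index: (0×3600 + 16×60 + 41) × 30 + 6 = 30036.
Real time: 30036 / (30) = 5006/5 s.
Target frame: (5006/5) × (30000/1001) = 30036000/1001 ≈ 30005.994 → 30006.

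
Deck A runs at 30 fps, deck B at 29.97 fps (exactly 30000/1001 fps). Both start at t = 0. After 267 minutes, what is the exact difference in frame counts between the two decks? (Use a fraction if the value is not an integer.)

267 min = 16020 s.
A emits 30 × 16020 = 480600 frames; B emits 30000/1001 × 16020 = 480600000/1001.
Difference = 480600/1001 frames (≈ 480.1199); B is behind A.

480600/1001 frames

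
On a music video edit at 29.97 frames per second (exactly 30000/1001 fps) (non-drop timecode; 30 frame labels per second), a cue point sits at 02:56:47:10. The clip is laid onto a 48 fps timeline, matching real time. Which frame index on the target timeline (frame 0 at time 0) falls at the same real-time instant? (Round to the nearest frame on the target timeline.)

frame 509661

Source frame index: (2×3600 + 56×60 + 47) × 30 + 10 = 318220.
Real time: 318220 / (30000/1001) = 15926911/1500 s.
Target frame: (15926911/1500) × (48) = 63707644/125 ≈ 509661.152 → 509661.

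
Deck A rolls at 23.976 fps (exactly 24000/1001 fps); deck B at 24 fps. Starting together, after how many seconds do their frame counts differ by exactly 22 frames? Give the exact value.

11011/12 seconds

The gap grows by |24 − 24000/1001| = 24/1001 frames per second.
Time for a 22-frame gap: 22 ÷ (24/1001) = 11011/12 s.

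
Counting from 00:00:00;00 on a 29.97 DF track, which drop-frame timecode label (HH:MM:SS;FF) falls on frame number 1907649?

17:40:51;27

Each 10-minute DF block holds 10 × 60 × 30 − 9 × 2 = 17982 frames. 1907649 ÷ 17982 → 106 full blocks, remainder 1557.
Within the partial block the first minute is 1800 frames and each further minute 1798, so 0 further minute boundaries passed. Total skipped labels = 18 × 106 + 2 × 0 = 1908.
Non-drop label index = 1907649 + 1908 = 1909557; at 30 labels/s that is 17:40:51:27, i.e. DF 17:40:51;27.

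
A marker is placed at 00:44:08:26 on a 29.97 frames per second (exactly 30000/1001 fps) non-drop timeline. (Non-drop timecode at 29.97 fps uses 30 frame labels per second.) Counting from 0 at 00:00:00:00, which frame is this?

Total seconds to the label: (0 × 3600 + 44 × 60 + 8) = 2648.
Frame index = 2648 × 30 + 26 = 79466.

79466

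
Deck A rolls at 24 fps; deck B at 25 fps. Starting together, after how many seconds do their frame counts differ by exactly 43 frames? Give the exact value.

43 seconds

The gap grows by |25 − 24| = 1 frame per second.
Time for a 43-frame gap: 43 ÷ (1) = 43 s.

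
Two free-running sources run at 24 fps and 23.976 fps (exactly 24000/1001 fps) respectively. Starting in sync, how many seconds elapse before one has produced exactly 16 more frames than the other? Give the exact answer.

2002/3 seconds

The gap grows by |24000/1001 − 24| = 24/1001 frames per second.
Time for a 16-frame gap: 16 ÷ (24/1001) = 2002/3 s.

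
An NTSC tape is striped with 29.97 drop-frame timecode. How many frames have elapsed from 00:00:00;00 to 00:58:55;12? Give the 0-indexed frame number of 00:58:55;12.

105956

As if non-drop at 30 labels/s: (0 × 3600 + 58 × 60 + 55) × 30 + 12 = 106062.
Minute boundaries passed: 58; those not divisible by 10: 58 − 5 = 53; dropped labels = 2 × 53 = 106.
Actual frame index = 106062 − 106 = 105956.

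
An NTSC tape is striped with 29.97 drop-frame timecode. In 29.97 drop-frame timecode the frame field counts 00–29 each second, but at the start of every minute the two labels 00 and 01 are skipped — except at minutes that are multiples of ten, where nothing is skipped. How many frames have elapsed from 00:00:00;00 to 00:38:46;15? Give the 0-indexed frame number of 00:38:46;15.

69725

As if non-drop at 30 labels/s: (0 × 3600 + 38 × 60 + 46) × 30 + 15 = 69795.
Minute boundaries passed: 38; those not divisible by 10: 38 − 3 = 35; dropped labels = 2 × 35 = 70.
Actual frame index = 69795 − 70 = 69725.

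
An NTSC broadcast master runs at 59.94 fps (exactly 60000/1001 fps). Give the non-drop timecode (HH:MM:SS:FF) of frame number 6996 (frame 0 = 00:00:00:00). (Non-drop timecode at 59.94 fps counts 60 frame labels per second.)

6996 ÷ 60 = 116 full seconds, remainder 36 frames.
116 s = 0 h 1 min 56 s.
Timecode: 00:01:56:36.

00:01:56:36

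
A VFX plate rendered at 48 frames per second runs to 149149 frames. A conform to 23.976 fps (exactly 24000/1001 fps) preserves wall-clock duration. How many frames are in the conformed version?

74500 frames

Target frames = source frames × (target rate / source rate) = 149149 × (24000/1001)/(48) = 149149 × 500/1001 = 74500.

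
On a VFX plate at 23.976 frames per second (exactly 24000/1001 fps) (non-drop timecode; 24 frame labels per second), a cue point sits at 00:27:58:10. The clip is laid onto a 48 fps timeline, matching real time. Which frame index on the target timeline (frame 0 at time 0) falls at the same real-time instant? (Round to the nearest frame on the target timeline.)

Source frame index: (0×3600 + 27×60 + 58) × 24 + 10 = 40282.
Real time: 40282 / (24000/1001) = 20161141/12000 s.
Target frame: (20161141/12000) × (48) = 20161141/250 ≈ 80644.564 → 80645.

frame 80645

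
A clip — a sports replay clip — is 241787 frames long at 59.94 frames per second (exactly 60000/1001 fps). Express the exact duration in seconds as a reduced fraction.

Running time = 241787 ÷ (60000/1001) = 241787 × 1001/60000 = 242028787/60000 s.

242028787/60000 seconds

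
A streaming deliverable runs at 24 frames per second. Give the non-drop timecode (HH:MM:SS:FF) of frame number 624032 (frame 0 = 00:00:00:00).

624032 ÷ 24 = 26001 full seconds, remainder 8 frames.
26001 s = 7 h 13 min 21 s.
Timecode: 07:13:21:08.

07:13:21:08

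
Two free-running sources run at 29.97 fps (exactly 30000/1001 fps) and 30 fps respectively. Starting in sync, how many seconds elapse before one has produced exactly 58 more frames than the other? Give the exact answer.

The gap grows by |30 − 30000/1001| = 30/1001 frames per second.
Time for a 58-frame gap: 58 ÷ (30/1001) = 29029/15 s.

29029/15 seconds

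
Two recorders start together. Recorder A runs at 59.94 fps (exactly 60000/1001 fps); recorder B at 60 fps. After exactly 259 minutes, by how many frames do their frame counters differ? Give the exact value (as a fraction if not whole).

259 min = 15540 s.
A emits 60000/1001 × 15540 = 133200000/143 frames; B emits 60 × 15540 = 932400.
Difference = 133200/143 frames (≈ 931.4685); B is ahead of A.

133200/143 frames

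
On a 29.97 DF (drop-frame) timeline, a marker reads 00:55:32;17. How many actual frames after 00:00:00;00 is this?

As if non-drop at 30 labels/s: (0 × 3600 + 55 × 60 + 32) × 30 + 17 = 99977.
Minute boundaries passed: 55; those not divisible by 10: 55 − 5 = 50; dropped labels = 2 × 50 = 100.
Actual frame index = 99977 − 100 = 99877.

99877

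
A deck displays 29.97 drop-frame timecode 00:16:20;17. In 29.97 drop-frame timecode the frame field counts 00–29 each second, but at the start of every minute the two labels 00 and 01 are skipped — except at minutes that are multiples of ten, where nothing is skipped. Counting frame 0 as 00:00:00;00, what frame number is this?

29387

Complete 10-minute blocks: 1, each 17982 frames → 17982.
Remaining 6 whole minutes in the current block: 1800 + 5 × 1798 = 10790 frames.
Within the current minute: 20 × 30 + 17 − 2 = 615 (labels ;00/;01 skipped at this minute). Total = 17982 + 10790 + 615 = 29387.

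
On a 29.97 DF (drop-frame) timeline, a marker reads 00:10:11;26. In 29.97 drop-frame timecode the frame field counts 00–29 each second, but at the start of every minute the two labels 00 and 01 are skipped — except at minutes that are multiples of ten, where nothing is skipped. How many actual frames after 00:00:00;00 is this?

As if non-drop at 30 labels/s: (0 × 3600 + 10 × 60 + 11) × 30 + 26 = 18356.
Minute boundaries passed: 10; those not divisible by 10: 10 − 1 = 9; dropped labels = 2 × 9 = 18.
Actual frame index = 18356 − 18 = 18338.

18338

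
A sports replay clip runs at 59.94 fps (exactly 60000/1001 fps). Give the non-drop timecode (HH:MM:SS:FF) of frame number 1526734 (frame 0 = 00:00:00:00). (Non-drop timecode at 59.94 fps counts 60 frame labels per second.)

07:04:05:34

1526734 ÷ 60 = 25445 full seconds, remainder 34 frames.
25445 s = 7 h 4 min 5 s.
Timecode: 07:04:05:34.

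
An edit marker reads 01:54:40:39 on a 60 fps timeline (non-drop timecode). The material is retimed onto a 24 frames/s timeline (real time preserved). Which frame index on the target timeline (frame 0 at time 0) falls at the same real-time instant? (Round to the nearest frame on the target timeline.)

Source frame index: (1×3600 + 54×60 + 40) × 60 + 39 = 412839.
Real time: 412839 / (60) = 137613/20 s.
Target frame: (137613/20) × (24) = 825678/5 ≈ 165135.600 → 165136.

frame 165136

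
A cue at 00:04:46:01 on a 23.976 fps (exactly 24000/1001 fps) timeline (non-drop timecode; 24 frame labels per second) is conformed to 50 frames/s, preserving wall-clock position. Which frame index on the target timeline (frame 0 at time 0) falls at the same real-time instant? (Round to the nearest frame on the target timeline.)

frame 14316

Source frame index: (0×3600 + 4×60 + 46) × 24 + 1 = 6865.
Real time: 6865 / (24000/1001) = 1374373/4800 s.
Target frame: (1374373/4800) × (50) = 1374373/96 ≈ 14316.385 → 14316.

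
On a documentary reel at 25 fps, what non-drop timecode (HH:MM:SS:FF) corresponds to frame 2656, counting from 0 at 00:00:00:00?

00:01:46:06

2656 ÷ 25 = 106 full seconds, remainder 6 frames.
106 s = 0 h 1 min 46 s.
Timecode: 00:01:46:06.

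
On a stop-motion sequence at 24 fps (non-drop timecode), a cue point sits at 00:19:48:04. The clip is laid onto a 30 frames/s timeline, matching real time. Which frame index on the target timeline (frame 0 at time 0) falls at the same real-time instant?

Source frame index: (0×3600 + 19×60 + 48) × 24 + 4 = 28516.
Real time: 28516 / (24) = 7129/6 s.
Target frame: (7129/6) × (30) = 35645.

frame 35645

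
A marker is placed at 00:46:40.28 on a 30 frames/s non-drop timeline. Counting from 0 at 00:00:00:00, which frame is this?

frame 84028

Total seconds to the label: (0 × 3600 + 46 × 60 + 40) = 2800.
Frame index = 2800 × 30 + 28 = 84028.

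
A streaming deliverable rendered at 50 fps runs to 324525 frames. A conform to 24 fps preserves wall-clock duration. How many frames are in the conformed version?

155772 frames

Target frames = source frames × (target rate / source rate) = 324525 × (24)/(50) = 324525 × 12/25 = 155772.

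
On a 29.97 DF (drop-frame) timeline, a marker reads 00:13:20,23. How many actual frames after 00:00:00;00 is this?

23999

Complete 10-minute blocks: 1, each 17982 frames → 17982.
Remaining 3 whole minutes in the current block: 1800 + 2 × 1798 = 5396 frames.
Within the current minute: 20 × 30 + 23 − 2 = 621 (labels ;00/;01 skipped at this minute). Total = 17982 + 5396 + 621 = 23999.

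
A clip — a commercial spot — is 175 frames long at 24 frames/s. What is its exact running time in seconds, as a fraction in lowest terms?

175/24 seconds

Running time = 175 ÷ (24) = 175 × 1/24 = 175/24 s.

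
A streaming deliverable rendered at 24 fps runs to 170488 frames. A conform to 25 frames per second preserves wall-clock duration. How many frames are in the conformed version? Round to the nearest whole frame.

177592 frames

Frames at target rate = 170488 × (25) / (24) = 532775/3 ≈ 177591.667.
Nearest whole frame: 177592.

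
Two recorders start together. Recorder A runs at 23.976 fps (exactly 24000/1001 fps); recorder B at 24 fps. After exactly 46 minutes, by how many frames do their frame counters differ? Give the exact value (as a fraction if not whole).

66240/1001 frames

46 min = 2760 s.
A emits 24000/1001 × 2760 = 66240000/1001 frames; B emits 24 × 2760 = 66240.
Difference = 66240/1001 frames (≈ 66.1738); B is ahead of A.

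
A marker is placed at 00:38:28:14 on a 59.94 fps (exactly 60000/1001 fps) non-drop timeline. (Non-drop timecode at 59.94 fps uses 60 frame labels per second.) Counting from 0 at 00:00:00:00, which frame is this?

Total seconds to the label: (0 × 3600 + 38 × 60 + 28) = 2308.
Frame index = 2308 × 60 + 14 = 138494.

138494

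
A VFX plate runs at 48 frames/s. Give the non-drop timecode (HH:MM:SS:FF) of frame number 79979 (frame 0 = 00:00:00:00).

00:27:46:11

79979 ÷ 48 = 1666 full seconds, remainder 11 frames.
1666 s = 0 h 27 min 46 s.
Timecode: 00:27:46:11.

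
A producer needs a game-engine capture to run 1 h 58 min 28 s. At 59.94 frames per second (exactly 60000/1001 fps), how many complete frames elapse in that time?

1 h 58 min 28 s = 7108 s.
Frames = 7108 × 60000/1001 = 426480000/1001 ≈ 426053.9461.
Complete frames: 426053.

426053 frames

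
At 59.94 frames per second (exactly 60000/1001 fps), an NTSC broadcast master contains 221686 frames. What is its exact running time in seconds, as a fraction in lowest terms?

Running time = 221686 ÷ (60000/1001) = 221686 × 1001/60000 = 110953843/30000 s.

110953843/30000 seconds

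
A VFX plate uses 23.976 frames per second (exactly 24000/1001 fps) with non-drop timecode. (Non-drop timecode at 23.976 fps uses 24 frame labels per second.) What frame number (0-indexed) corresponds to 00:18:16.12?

Total seconds to the label: (0 × 3600 + 18 × 60 + 16) = 1096.
Frame index = 1096 × 24 + 12 = 26316.

26316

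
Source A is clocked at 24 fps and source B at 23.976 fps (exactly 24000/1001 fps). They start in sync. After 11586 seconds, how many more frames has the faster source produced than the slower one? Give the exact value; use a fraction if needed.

A emits 24 × 11586 = 278064 frames; B emits 24000/1001 × 11586 = 278064000/1001.
Difference = 278064/1001 frames (≈ 277.7862); B is behind A.

278064/1001 frames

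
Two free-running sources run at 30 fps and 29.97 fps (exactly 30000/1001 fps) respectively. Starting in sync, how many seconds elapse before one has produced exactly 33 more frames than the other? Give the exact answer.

The gap grows by |30000/1001 − 30| = 30/1001 frames per second.
Time for a 33-frame gap: 33 ÷ (30/1001) = 1101.1 s.

1101.1 seconds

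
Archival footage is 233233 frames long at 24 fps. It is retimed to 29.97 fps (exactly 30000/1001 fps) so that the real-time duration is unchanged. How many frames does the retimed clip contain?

291250 frames

Target frames = source frames × (target rate / source rate) = 233233 × (30000/1001)/(24) = 233233 × 1250/1001 = 291250.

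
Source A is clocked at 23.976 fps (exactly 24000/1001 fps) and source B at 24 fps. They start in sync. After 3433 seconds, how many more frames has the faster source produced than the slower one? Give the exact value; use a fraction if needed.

A emits 24000/1001 × 3433 = 82392000/1001 frames; B emits 24 × 3433 = 82392.
Difference = 82392/1001 frames (≈ 82.3097); B is ahead of A.

82392/1001 frames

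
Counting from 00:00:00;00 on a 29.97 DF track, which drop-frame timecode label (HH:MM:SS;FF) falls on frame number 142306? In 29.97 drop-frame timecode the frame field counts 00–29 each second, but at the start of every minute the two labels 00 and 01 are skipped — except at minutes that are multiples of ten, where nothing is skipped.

01:19:08;10

Each 10-minute DF block holds 10 × 60 × 30 − 9 × 2 = 17982 frames. 142306 ÷ 17982 → 7 full blocks, remainder 16432.
Within the partial block the first minute is 1800 frames and each further minute 1798, so 9 further minute boundaries passed. Total skipped labels = 18 × 7 + 2 × 9 = 144.
Non-drop label index = 142306 + 144 = 142450; at 30 labels/s that is 01:19:08:10, i.e. DF 01:19:08;10.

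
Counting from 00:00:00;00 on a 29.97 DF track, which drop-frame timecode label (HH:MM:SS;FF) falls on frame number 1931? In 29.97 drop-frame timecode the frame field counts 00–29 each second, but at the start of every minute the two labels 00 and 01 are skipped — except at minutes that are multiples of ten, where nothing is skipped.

Each 10-minute DF block holds 10 × 60 × 30 − 9 × 2 = 17982 frames. 1931 ÷ 17982 → 0 full blocks, remainder 1931.
Within the partial block the first minute is 1800 frames and each further minute 1798, so 1 further minute boundary passed. Total skipped labels = 18 × 0 + 2 × 1 = 2.
Non-drop label index = 1931 + 2 = 1933; at 30 labels/s that is 00:01:04:13, i.e. DF 00:01:04;13.

00:01:04;13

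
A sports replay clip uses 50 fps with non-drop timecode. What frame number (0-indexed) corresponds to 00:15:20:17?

Total seconds to the label: (0 × 3600 + 15 × 60 + 20) = 920.
Frame index = 920 × 50 + 17 = 46017.

46017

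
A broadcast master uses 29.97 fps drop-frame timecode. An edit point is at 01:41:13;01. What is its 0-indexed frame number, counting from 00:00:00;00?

182009

As if non-drop at 30 labels/s: (1 × 3600 + 41 × 60 + 13) × 30 + 1 = 182191.
Minute boundaries passed: 101; those not divisible by 10: 101 − 10 = 91; dropped labels = 2 × 91 = 182.
Actual frame index = 182191 − 182 = 182009.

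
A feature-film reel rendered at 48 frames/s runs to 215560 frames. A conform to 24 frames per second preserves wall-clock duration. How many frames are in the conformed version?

Frames at target rate = 215560 × (24) / (48) = 107780.

107780 frames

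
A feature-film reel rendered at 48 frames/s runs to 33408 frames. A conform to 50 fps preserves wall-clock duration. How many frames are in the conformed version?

34800 frames

Target frames = source frames × (target rate / source rate) = 33408 × (50)/(48) = 33408 × 25/24 = 34800.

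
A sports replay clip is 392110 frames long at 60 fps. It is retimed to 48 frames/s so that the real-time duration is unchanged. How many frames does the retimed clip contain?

313688 frames

Target frames = source frames × (target rate / source rate) = 392110 × (48)/(60) = 392110 × 4/5 = 313688.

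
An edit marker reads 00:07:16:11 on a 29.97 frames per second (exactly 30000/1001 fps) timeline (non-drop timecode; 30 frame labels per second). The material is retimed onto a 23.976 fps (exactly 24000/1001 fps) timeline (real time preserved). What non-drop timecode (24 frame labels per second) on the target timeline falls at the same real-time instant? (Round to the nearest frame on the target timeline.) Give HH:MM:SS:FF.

Source frame index: (0×3600 + 7×60 + 16) × 30 + 11 = 13091.
Real time: 13091 / (30000/1001) = 13104091/30000 s.
Target frame: (13104091/30000) × (24000/1001) = 52364/5 ≈ 10472.800 → 10473.
At 24 labels/s: frame 10473 → 00:07:16:09.

00:07:16:09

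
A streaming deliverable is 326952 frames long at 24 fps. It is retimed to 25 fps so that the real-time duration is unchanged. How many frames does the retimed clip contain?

Target frames = source frames × (target rate / source rate) = 326952 × (25)/(24) = 326952 × 25/24 = 340575.

340575 frames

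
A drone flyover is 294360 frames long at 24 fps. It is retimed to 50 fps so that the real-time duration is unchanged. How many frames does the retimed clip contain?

Target frames = source frames × (target rate / source rate) = 294360 × (50)/(24) = 294360 × 25/12 = 613250.

613250 frames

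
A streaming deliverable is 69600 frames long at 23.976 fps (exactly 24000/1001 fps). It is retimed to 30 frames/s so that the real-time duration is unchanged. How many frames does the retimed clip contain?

Target frames = source frames × (target rate / source rate) = 69600 × (30)/(24000/1001) = 69600 × 1001/800 = 87087.

87087 frames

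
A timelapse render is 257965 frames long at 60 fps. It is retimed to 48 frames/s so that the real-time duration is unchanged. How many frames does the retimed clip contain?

Target frames = source frames × (target rate / source rate) = 257965 × (48)/(60) = 257965 × 4/5 = 206372.

206372 frames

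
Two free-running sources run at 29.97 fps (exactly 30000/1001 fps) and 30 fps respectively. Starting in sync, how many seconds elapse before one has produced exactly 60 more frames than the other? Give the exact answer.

2002 seconds

The gap grows by |30 − 30000/1001| = 30/1001 frames per second.
Time for a 60-frame gap: 60 ÷ (30/1001) = 2002 s.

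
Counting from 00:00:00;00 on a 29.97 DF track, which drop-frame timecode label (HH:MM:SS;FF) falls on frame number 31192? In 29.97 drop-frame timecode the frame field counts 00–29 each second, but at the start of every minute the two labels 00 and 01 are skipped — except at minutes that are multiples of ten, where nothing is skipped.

00:17:20;24

Ten DF minutes hold 17982 frames, so frame 31192 lies in block 1 (frames 17982–35963) with 13210 frames into that block.
The block's first minute is 1800 frames and the rest 1798 each; 13210 frames reaches minute 7, so 1 × 18 + 7 × 2 = 32 labels have been skipped so far.
Adding those back, label number 31192 + 32 = 31224 at 30 labels/s is 1040 s + 24 f = 0 h 17 min 20 s frame 24, i.e. 00:17:20;24.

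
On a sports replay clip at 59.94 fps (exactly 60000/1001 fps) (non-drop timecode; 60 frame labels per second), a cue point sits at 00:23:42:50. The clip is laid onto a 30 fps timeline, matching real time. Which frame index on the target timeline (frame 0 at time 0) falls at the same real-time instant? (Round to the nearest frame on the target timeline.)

Source frame index: (0×3600 + 23×60 + 42) × 60 + 50 = 85370.
Real time: 85370 / (60000/1001) = 8545537/6000 s.
Target frame: (8545537/6000) × (30) = 8545537/200 ≈ 42727.685 → 42728.

frame 42728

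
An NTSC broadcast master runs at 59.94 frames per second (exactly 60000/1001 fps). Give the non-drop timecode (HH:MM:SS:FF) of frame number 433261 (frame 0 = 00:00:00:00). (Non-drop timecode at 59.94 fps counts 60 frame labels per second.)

02:00:21:01

433261 ÷ 60 = 7221 full seconds, remainder 1 frame.
7221 s = 2 h 0 min 21 s.
Timecode: 02:00:21:01.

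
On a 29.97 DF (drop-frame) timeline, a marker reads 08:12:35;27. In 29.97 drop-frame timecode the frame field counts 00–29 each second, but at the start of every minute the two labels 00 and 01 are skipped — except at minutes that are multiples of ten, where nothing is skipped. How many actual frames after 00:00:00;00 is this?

885791

As if non-drop at 30 labels/s: (8 × 3600 + 12 × 60 + 35) × 30 + 27 = 886677.
Minute boundaries passed: 492; those not divisible by 10: 492 − 49 = 443; dropped labels = 2 × 443 = 886.
Actual frame index = 886677 − 886 = 885791.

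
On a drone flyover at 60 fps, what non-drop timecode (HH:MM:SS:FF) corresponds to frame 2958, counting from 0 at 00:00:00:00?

2958 ÷ 60 = 49 full seconds, remainder 18 frames.
49 s = 0 h 0 min 49 s.
Timecode: 00:00:49:18.

00:00:49:18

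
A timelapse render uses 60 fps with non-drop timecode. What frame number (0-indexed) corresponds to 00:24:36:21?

88581

Total seconds to the label: (0 × 3600 + 24 × 60 + 36) = 1476.
Frame index = 1476 × 60 + 21 = 88581.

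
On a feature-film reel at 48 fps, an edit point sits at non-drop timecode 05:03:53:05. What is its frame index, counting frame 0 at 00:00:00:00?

frame 875189

Total seconds to the label: (5 × 3600 + 3 × 60 + 53) = 18233.
Frame index = 18233 × 48 + 5 = 875189.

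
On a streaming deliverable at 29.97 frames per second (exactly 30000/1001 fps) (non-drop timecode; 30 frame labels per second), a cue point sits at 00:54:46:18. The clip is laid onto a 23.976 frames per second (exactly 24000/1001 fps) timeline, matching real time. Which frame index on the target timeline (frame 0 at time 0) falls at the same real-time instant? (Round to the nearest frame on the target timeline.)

Source frame index: (0×3600 + 54×60 + 46) × 30 + 18 = 98598.
Real time: 98598 / (30000/1001) = 16449433/5000 s.
Target frame: (16449433/5000) × (24000/1001) = 394392/5 ≈ 78878.400 → 78878.

frame 78878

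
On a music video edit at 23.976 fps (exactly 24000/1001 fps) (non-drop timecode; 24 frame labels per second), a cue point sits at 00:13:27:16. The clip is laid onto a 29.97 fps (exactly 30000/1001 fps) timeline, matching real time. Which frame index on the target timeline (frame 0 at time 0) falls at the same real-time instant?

Source frame index: (0×3600 + 13×60 + 27) × 24 + 16 = 19384.
Real time: 19384 / (24000/1001) = 2425423/3000 s.
Target frame: (2425423/3000) × (30000/1001) = 24230.

frame 24230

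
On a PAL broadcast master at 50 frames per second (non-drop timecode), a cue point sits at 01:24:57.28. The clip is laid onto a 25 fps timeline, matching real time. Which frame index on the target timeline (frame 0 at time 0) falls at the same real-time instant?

Source frame index: (1×3600 + 24×60 + 57) × 50 + 28 = 254878.
Real time: 254878 / (50) = 127439/25 s.
Target frame: (127439/25) × (25) = 127439.

frame 127439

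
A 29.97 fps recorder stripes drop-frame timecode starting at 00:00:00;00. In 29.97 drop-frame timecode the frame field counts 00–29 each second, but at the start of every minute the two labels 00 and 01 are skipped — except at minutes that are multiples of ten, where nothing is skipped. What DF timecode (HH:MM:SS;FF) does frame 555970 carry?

Ten DF minutes hold 17982 frames, so frame 555970 lies in block 30 (frames 539460–557441) with 16510 frames into that block.
The block's first minute is 1800 frames and the rest 1798 each; 16510 frames reaches minute 9, so 30 × 18 + 9 × 2 = 558 labels have been skipped so far.
Adding those back, label number 555970 + 558 = 556528 at 30 labels/s is 18550 s + 28 f = 5 h 9 min 10 s frame 28, i.e. 05:09:10;28.

05:09:10;28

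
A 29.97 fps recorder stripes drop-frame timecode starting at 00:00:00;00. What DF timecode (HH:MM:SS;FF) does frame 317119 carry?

Each 10-minute DF block holds 10 × 60 × 30 − 9 × 2 = 17982 frames. 317119 ÷ 17982 → 17 full blocks, remainder 11425.
Within the partial block the first minute is 1800 frames and each further minute 1798, so 6 further minute boundaries passed. Total skipped labels = 18 × 17 + 2 × 6 = 318.
Non-drop label index = 317119 + 318 = 317437; at 30 labels/s that is 02:56:21:07, i.e. DF 02:56:21;07.

02:56:21;07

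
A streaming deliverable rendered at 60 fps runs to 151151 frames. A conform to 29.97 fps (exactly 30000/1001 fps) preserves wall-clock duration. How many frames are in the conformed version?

Target frames = source frames × (target rate / source rate) = 151151 × (30000/1001)/(60) = 151151 × 500/1001 = 75500.

75500 frames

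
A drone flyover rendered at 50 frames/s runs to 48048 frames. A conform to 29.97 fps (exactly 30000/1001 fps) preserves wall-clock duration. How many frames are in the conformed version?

Target frames = source frames × (target rate / source rate) = 48048 × (30000/1001)/(50) = 48048 × 600/1001 = 28800.

28800 frames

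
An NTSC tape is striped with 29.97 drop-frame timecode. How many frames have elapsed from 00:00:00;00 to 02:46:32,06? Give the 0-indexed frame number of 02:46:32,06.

299466

Complete 10-minute blocks: 16, each 17982 frames → 287712.
Remaining 6 whole minutes in the current block: 1800 + 5 × 1798 = 10790 frames.
Within the current minute: 32 × 30 + 6 − 2 = 964 (labels ;00/;01 skipped at this minute). Total = 287712 + 10790 + 964 = 299466.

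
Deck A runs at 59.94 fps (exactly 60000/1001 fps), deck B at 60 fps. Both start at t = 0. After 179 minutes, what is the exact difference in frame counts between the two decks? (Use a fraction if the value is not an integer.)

644400/1001 frames

179 min = 10740 s.
A emits 60000/1001 × 10740 = 644400000/1001 frames; B emits 60 × 10740 = 644400.
Difference = 644400/1001 frames (≈ 643.7562); B is ahead of A.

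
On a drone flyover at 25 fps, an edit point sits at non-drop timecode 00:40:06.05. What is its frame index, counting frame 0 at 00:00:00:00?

Total seconds to the label: (0 × 3600 + 40 × 60 + 6) = 2406.
Frame index = 2406 × 25 + 5 = 60155.

60155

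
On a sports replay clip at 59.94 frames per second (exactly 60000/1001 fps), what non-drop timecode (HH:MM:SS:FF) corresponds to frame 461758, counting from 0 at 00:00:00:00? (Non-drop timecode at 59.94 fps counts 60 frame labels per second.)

02:08:15:58

461758 ÷ 60 = 7695 full seconds, remainder 58 frames.
7695 s = 2 h 8 min 15 s.
Timecode: 02:08:15:58.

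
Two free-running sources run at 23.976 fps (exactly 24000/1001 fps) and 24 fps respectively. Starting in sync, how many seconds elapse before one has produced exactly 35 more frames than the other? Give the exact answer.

35035/24 seconds

The gap grows by |24 − 24000/1001| = 24/1001 frames per second.
Time for a 35-frame gap: 35 ÷ (24/1001) = 35035/24 s.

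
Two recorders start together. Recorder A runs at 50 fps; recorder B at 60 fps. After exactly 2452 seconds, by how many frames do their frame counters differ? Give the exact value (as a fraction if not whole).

A emits 50 × 2452 = 122600 frames; B emits 60 × 2452 = 147120.
Difference = 24520 frames; B is ahead of A.

24520 frames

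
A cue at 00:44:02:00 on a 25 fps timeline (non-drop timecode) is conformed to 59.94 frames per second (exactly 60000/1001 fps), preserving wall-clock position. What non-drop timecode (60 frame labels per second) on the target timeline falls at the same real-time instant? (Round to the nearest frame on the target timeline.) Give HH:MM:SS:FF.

00:43:59:22

Source frame index: (0×3600 + 44×60 + 2) × 25 + 0 = 66050.
Real time: 66050 / (25) = 2642 s.
Target frame: (2642) × (60000/1001) = 158520000/1001 ≈ 158361.638 → 158362.
At 60 labels/s: frame 158362 → 00:43:59:22.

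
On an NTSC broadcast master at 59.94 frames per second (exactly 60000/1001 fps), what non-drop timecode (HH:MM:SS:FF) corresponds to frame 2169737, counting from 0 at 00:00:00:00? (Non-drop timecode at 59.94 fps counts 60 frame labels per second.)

2169737 ÷ 60 = 36162 full seconds, remainder 17 frames.
36162 s = 10 h 2 min 42 s.
Timecode: 10:02:42:17.

10:02:42:17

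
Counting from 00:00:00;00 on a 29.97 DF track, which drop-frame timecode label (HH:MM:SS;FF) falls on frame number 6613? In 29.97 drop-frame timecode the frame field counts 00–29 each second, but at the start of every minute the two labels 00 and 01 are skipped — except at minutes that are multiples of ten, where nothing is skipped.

Each 10-minute DF block holds 10 × 60 × 30 − 9 × 2 = 17982 frames. 6613 ÷ 17982 → 0 full blocks, remainder 6613.
Within the partial block the first minute is 1800 frames and each further minute 1798, so 3 further minute boundaries passed. Total skipped labels = 18 × 0 + 2 × 3 = 6.
Non-drop label index = 6613 + 6 = 6619; at 30 labels/s that is 00:03:40:19, i.e. DF 00:03:40;19.

00:03:40;19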